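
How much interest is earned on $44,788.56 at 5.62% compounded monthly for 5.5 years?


Compound interest earned = final amount − principal.
A = P(1 + r/n)^(nt) = $44,788.56 × (1 + 0.0562/12)^(12 × 5.5) = $60,966.91
Interest = A − P = $60,966.91 − $44,788.56 = $16,178.35

Interest = A - P = $16,178.35


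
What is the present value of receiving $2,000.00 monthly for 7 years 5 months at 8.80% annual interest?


Present value of an ordinary annuity: PV = PMT × (1 − (1 + r)^(−n)) / r
Monthly rate r = 0.088/12 ≈ 0.00733333, n = 89
PV = $2,000.00 × (1 − (1 + 0.088/12)^(−89)) / (0.088/12)
PV = $2,000.00 × 65.195875
PV = $130,391.75

PV = PMT × (1-(1+r)^(-n))/r = $130,391.75


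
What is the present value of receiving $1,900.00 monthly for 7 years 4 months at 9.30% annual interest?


Present value of an ordinary annuity: PV = PMT × (1 − (1 + r)^(−n)) / r
Monthly rate r = 0.093/12 = 0.00775, n = 88
PV = $1,900.00 × (1 − (1 + 0.093/12)^(−88)) / (0.093/12)
PV = $1,900.00 × 63.6211815
PV = $120,880.24

PV = PMT × (1-(1+r)^(-n))/r = $120,880.24


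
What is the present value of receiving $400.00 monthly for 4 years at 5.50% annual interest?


Present value of an ordinary annuity: PV = PMT × (1 − (1 + r)^(−n)) / r
Monthly rate r = 0.055/12 ≈ 0.00458333, n = 48
PV = $400.00 × (1 − (1 + 0.055/12)^(−48)) / (0.055/12)
PV = $400.00 × 42.998777
PV = $17,199.51

PV = PMT × (1-(1+r)^(-n))/r = $17,199.51


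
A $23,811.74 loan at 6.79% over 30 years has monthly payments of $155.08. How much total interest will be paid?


Total paid over the life of the loan = PMT × n.
Total paid = $155.08 × 360 = $55,828.80
Total interest = total paid − principal = $55,828.80 − $23,811.74 = $32,017.06

Total interest = (PMT × n) - PV = $32,017.06


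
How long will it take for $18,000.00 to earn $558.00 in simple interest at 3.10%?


Rearrange the simple interest formula for t:
I = P × r × t  ⇒  t = I / (P × r)
t = $558.00 / ($18,000.00 × 0.031)
t = 1

t = I/(P×r) = 1 year


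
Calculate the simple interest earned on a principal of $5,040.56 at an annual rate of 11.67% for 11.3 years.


Simple interest formula: I = P × r × t
I = $5,040.56 × 0.1167 × 11.3
I = $6,647.04

I = P × r × t = $6,647.04


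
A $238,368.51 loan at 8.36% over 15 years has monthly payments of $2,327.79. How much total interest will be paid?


Total paid over the life of the loan = PMT × n.
Total paid = $2,327.79 × 180 = $419,002.20
Total interest = total paid − principal = $419,002.20 − $238,368.51 = $180,633.69

Total interest = (PMT × n) - PV = $180,633.69


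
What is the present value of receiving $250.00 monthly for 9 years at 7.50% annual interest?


Present value of an ordinary annuity: PV = PMT × (1 − (1 + r)^(−n)) / r
Monthly rate r = 0.075/12 = 0.00625, n = 108
PV = $250.00 × (1 − (1 + 0.075/12)^(−108)) / (0.075/12)
PV = $250.00 × 78.363665
PV = $19,590.92

PV = PMT × (1-(1+r)^(-n))/r = $19,590.92


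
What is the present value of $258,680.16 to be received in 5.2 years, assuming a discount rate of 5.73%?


Present value formula: PV = FV / (1 + r)^t
PV = $258,680.16 / (1 + 0.0573)^5.2
PV = $258,680.16 / 1.3360749
PV = $193,612.02

PV = FV / (1 + r)^t = $193,612.02


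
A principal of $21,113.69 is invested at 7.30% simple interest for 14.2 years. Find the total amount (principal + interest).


Total amount formula: A = P(1 + rt) = P + P·r·t
Interest: I = P × r × t = $21,113.69 × 0.073 × 14.2 = $21,886.45
A = P + I = $21,113.69 + $21,886.45 = $43,000.14

A = P + I = P(1 + rt) = $43,000.14


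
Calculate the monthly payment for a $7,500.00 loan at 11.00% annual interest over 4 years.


Loan payment formula: PMT = PV × r / (1 − (1 + r)^(−n))
Monthly rate r = 0.11/12 ≈ 0.00916667, n = 48 months
Denominator: 1 − (1 + 0.11/12)^(−48) = 0.354671
PMT = $7,500.00 × (0.11/12) / 0.354671
PMT = $193.84 per month

PMT = PV × r / (1-(1+r)^(-n)) = $193.84/month


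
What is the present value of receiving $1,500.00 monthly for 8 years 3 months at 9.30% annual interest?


Present value of an ordinary annuity: PV = PMT × (1 − (1 + r)^(−n)) / r
Monthly rate r = 0.093/12 = 0.00775, n = 99
PV = $1,500.00 × (1 − (1 + 0.093/12)^(−99)) / (0.093/12)
PV = $1,500.00 × 68.946655
PV = $103,419.98

PV = PMT × (1-(1+r)^(-n))/r = $103,419.98


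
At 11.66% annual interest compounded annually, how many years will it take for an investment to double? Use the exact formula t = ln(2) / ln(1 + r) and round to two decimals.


Doubling condition: (1 + r)^t = 2
Take ln of both sides: t × ln(1 + r) = ln(2)
t = ln(2) / ln(1 + r)
t = 0.693147 / 0.110288
t = 6.28

t = ln(2) / ln(1 + r) = 6.28 years


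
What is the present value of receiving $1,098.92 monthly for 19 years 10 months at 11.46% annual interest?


Present value of an ordinary annuity: PV = PMT × (1 − (1 + r)^(−n)) / r
Monthly rate r = 0.1146/12 = 0.00955, n = 238
PV = $1,098.92 × (1 − (1 + 0.1146/12)^(−238)) / (0.1146/12)
PV = $1,098.92 × 93.808381
PV = $103,087.91

PV = PMT × (1-(1+r)^(-n))/r = $103,087.91


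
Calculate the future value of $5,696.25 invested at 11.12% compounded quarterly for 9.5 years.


Compound interest formula: A = P(1 + r/n)^(nt)
A = $5,696.25 × (1 + 0.1112/4)^(4 × 9.5)
Growth factor: (1 + 0.1112/4)^38 = 2.834832
A = $5,696.25 × 2.834832
A = $16,147.91

A = P(1 + r/n)^(nt) = $16,147.91


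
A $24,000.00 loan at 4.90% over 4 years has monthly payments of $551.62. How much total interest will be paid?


Total paid over the life of the loan = PMT × n.
Total paid = $551.62 × 48 = $26,477.76
Total interest = total paid − principal = $26,477.76 − $24,000.00 = $2,477.76

Total interest = (PMT × n) - PV = $2,477.76


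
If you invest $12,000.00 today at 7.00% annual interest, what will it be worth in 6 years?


Future value formula: FV = PV × (1 + r)^t
FV = $12,000.00 × (1 + 0.07)^6
FV = $12,000.00 × 1.500730
FV = $18,008.76

FV = PV × (1 + r)^t = $18,008.76


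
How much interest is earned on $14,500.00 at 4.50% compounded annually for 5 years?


Compound interest earned = final amount − principal.
A = P(1 + r/n)^(nt) = $14,500.00 × (1 + 0.045/1)^(1 × 5) = $18,069.64
Interest = A − P = $18,069.64 − $14,500.00 = $3,569.64

Interest = A - P = $3,569.64


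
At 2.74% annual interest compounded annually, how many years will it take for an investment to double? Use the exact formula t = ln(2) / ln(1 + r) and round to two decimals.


Doubling condition: (1 + r)^t = 2
Take ln of both sides: t × ln(1 + r) = ln(2)
t = ln(2) / ln(1 + r)
t = 0.693147 / 0.027031
t = 25.64

t = ln(2) / ln(1 + r) = 25.64 years


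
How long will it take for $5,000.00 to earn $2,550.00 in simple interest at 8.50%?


Rearrange the simple interest formula for t:
I = P × r × t  ⇒  t = I / (P × r)
t = $2,550.00 / ($5,000.00 × 0.085)
t = 6

t = I/(P×r) = 6 years


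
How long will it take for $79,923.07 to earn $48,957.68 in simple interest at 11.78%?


Rearrange the simple interest formula for t:
I = P × r × t  ⇒  t = I / (P × r)
t = $48,957.68 / ($79,923.07 × 0.1178)
t = 5.2

t = I/(P×r) = 5.2 years


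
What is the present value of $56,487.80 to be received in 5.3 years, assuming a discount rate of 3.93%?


Present value formula: PV = FV / (1 + r)^t
PV = $56,487.80 / (1 + 0.0393)^5.3
PV = $56,487.80 / 1.2266677
PV = $46,049.80

PV = FV / (1 + r)^t = $46,049.80


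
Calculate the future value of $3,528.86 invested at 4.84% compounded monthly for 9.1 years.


Compound interest formula: A = P(1 + r/n)^(nt)
A = $3,528.86 × (1 + 0.0484/12)^(12 × 9.1)
Growth factor: (1 + 0.0484/12)^109.2 = 1.552015
A = $3,528.86 × 1.552015
A = $5,476.84

A = P(1 + r/n)^(nt) = $5,476.84


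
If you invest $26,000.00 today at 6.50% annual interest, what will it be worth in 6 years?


Future value formula: FV = PV × (1 + r)^t
FV = $26,000.00 × (1 + 0.065)^6
FV = $26,000.00 × 1.4591423
FV = $37,937.70

FV = PV × (1 + r)^t = $37,937.70


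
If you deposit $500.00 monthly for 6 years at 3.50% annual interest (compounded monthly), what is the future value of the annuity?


Future value of an ordinary annuity: FV = PMT × ((1 + r)^n − 1) / r
Monthly rate r = 0.035/12 ≈ 0.00291667, n = 72
FV = $500.00 × ((1 + 0.035/12)^72 − 1) / (0.035/12)
FV = $500.00 × 79.988927
FV = $39,994.46

FV = PMT × ((1+r)^n - 1)/r = $39,994.46


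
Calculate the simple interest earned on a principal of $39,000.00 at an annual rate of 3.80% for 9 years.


Simple interest formula: I = P × r × t
I = $39,000.00 × 0.038 × 9
I = $13,338.00

I = P × r × t = $13,338.00


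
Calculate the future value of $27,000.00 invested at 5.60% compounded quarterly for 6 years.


Compound interest formula: A = P(1 + r/n)^(nt)
A = $27,000.00 × (1 + 0.056/4)^(4 × 6)
Growth factor: (1 + 0.056/4)^24 = 1.396082
A = $27,000.00 × 1.396082
A = $37,694.21

A = P(1 + r/n)^(nt) = $37,694.21


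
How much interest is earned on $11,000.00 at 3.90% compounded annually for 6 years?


Compound interest earned = final amount − principal.
A = P(1 + r/n)^(nt) = $11,000.00 × (1 + 0.039/1)^(1 × 6) = $13,838.40
Interest = A − P = $13,838.40 − $11,000.00 = $2,838.40

Interest = A - P = $2,838.40


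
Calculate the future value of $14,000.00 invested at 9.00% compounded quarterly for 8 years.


Compound interest formula: A = P(1 + r/n)^(nt)
A = $14,000.00 × (1 + 0.09/4)^(4 × 8)
Growth factor: (1 + 0.09/4)^32 = 2.038103
A = $14,000.00 × 2.038103
A = $28,533.44

A = P(1 + r/n)^(nt) = $28,533.44


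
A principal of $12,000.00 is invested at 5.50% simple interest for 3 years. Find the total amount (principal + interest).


Total amount formula: A = P(1 + rt) = P + P·r·t
Interest: I = P × r × t = $12,000.00 × 0.055 × 3 = $1,980.00
A = P + I = $12,000.00 + $1,980.00 = $13,980.00

A = P + I = P(1 + rt) = $13,980.00


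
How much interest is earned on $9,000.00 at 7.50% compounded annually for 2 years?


Compound interest earned = final amount − principal.
A = P(1 + r/n)^(nt) = $9,000.00 × (1 + 0.075/1)^(1 × 2) = $10,400.62
Interest = A − P = $10,400.62 − $9,000.00 = $1,400.62

Interest = A - P = $1,400.62


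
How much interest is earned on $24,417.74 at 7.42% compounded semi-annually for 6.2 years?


Compound interest earned = final amount − principal.
A = P(1 + r/n)^(nt) = $24,417.74 × (1 + 0.0742/2)^(2 × 6.2) = $38,360.24
Interest = A − P = $38,360.24 − $24,417.74 = $13,942.50

Interest = A - P = $13,942.50


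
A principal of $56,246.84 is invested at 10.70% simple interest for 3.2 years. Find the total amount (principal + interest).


Total amount formula: A = P(1 + rt) = P + P·r·t
Interest: I = P × r × t = $56,246.84 × 0.107 × 3.2 = $19,258.92
A = P + I = $56,246.84 + $19,258.92 = $75,505.76

A = P + I = P(1 + rt) = $75,505.76


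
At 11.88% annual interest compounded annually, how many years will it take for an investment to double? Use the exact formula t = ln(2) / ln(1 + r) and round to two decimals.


Doubling condition: (1 + r)^t = 2
Take ln of both sides: t × ln(1 + r) = ln(2)
t = ln(2) / ln(1 + r)
t = 0.693147 / 0.112257
t = 6.17

t = ln(2) / ln(1 + r) = 6.17 years


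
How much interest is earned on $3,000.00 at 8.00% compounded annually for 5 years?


Compound interest earned = final amount − principal.
A = P(1 + r/n)^(nt) = $3,000.00 × (1 + 0.08/1)^(1 × 5) = $4,407.98
Interest = A − P = $4,407.98 − $3,000.00 = $1,407.98

Interest = A - P = $1,407.98


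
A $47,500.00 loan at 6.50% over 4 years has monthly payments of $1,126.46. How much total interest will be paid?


Total paid over the life of the loan = PMT × n.
Total paid = $1,126.46 × 48 = $54,070.08
Total interest = total paid − principal = $54,070.08 − $47,500.00 = $6,570.08

Total interest = (PMT × n) - PV = $6,570.08


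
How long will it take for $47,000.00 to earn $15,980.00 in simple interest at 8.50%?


Rearrange the simple interest formula for t:
I = P × r × t  ⇒  t = I / (P × r)
t = $15,980.00 / ($47,000.00 × 0.085)
t = 4

t = I/(P×r) = 4 years


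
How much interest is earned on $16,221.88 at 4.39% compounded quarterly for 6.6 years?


Compound interest earned = final amount − principal.
A = P(1 + r/n)^(nt) = $16,221.88 × (1 + 0.0439/4)^(4 × 6.6) = $21,639.55
Interest = A − P = $21,639.55 − $16,221.88 = $5,417.67

Interest = A - P = $5,417.67


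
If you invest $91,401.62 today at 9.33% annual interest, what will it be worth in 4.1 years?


Future value formula: FV = PV × (1 + r)^t
FV = $91,401.62 × (1 + 0.0933)^4.1
FV = $91,401.62 × 1.4415554
FV = $131,760.50

FV = PV × (1 + r)^t = $131,760.50


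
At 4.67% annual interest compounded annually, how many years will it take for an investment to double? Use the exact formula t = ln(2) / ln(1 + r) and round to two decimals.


Doubling condition: (1 + r)^t = 2
Take ln of both sides: t × ln(1 + r) = ln(2)
t = ln(2) / ln(1 + r)
t = 0.693147 / 0.045642
t = 15.19

t = ln(2) / ln(1 + r) = 15.19 years


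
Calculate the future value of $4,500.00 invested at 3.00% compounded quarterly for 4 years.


Compound interest formula: A = P(1 + r/n)^(nt)
A = $4,500.00 × (1 + 0.03/4)^(4 × 4)
Growth factor: (1 + 0.03/4)^16 = 1.126992
A = $4,500.00 × 1.126992
A = $5,071.46

A = P(1 + r/n)^(nt) = $5,071.46


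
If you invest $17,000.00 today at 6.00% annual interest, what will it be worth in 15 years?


Future value formula: FV = PV × (1 + r)^t
FV = $17,000.00 × (1 + 0.06)^15
FV = $17,000.00 × 2.396558
FV = $40,741.49

FV = PV × (1 + r)^t = $40,741.49


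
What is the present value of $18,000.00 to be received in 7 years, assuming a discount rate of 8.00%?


Present value formula: PV = FV / (1 + r)^t
PV = $18,000.00 / (1 + 0.08)^7
PV = $18,000.00 / 1.713824
PV = $10,502.83

PV = FV / (1 + r)^t = $10,502.83


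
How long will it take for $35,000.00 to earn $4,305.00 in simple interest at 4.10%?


Rearrange the simple interest formula for t:
I = P × r × t  ⇒  t = I / (P × r)
t = $4,305.00 / ($35,000.00 × 0.041)
t = 3

t = I/(P×r) = 3 years


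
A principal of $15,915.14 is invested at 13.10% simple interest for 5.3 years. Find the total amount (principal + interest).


Total amount formula: A = P(1 + rt) = P + P·r·t
Interest: I = P × r × t = $15,915.14 × 0.131 × 5.3 = $11,049.88
A = P + I = $15,915.14 + $11,049.88 = $26,965.02

A = P + I = P(1 + rt) = $26,965.02


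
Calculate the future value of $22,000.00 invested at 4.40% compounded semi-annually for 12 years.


Compound interest formula: A = P(1 + r/n)^(nt)
A = $22,000.00 × (1 + 0.044/2)^(2 × 12)
Growth factor: (1 + 0.044/2)^24 = 1.685860
A = $22,000.00 × 1.685860
A = $37,088.92

A = P(1 + r/n)^(nt) = $37,088.92


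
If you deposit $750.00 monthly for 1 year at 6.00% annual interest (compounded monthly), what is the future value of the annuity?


Future value of an ordinary annuity: FV = PMT × ((1 + r)^n − 1) / r
Monthly rate r = 0.06/12 = 0.005, n = 12
FV = $750.00 × ((1 + 0.06/12)^12 − 1) / (0.06/12)
FV = $750.00 × 12.335562
FV = $9,251.67

FV = PMT × ((1+r)^n - 1)/r = $9,251.67


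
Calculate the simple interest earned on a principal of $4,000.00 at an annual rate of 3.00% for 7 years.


Simple interest formula: I = P × r × t
I = $4,000.00 × 0.03 × 7
I = $840.00

I = P × r × t = $840.00


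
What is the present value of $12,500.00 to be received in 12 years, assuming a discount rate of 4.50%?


Present value formula: PV = FV / (1 + r)^t
PV = $12,500.00 / (1 + 0.045)^12
PV = $12,500.00 / 1.695881
PV = $7,370.80

PV = FV / (1 + r)^t = $7,370.80


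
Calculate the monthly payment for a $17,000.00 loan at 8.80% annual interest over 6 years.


Loan payment formula: PMT = PV × r / (1 − (1 + r)^(−n))
Monthly rate r = 0.088/12 ≈ 0.00733333, n = 72 months
Denominator: 1 − (1 + 0.088/12)^(−72) = 0.409079
PMT = $17,000.00 × (0.088/12) / 0.409079
PMT = $304.75 per month

PMT = PV × r / (1-(1+r)^(-n)) = $304.75/month


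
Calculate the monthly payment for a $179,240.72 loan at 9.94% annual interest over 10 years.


Loan payment formula: PMT = PV × r / (1 − (1 + r)^(−n))
Monthly rate r = 0.0994/12 ≈ 0.00828333, n = 120 months
Denominator: 1 − (1 + 0.0994/12)^(−120) = 0.628388
PMT = $179,240.72 × (0.0994/12) / 0.628388
PMT = $2,362.73 per month

PMT = PV × r / (1-(1+r)^(-n)) = $2,362.73/month


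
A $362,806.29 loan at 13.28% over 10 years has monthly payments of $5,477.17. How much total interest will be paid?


Total paid over the life of the loan = PMT × n.
Total paid = $5,477.17 × 120 = $657,260.40
Total interest = total paid − principal = $657,260.40 − $362,806.29 = $294,454.11

Total interest = (PMT × n) - PV = $294,454.11


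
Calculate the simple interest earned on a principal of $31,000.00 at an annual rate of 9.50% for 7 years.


Simple interest formula: I = P × r × t
I = $31,000.00 × 0.095 × 7
I = $20,615.00

I = P × r × t = $20,615.00


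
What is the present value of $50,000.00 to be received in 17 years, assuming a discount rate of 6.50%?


Present value formula: PV = FV / (1 + r)^t
PV = $50,000.00 / (1 + 0.065)^17
PV = $50,000.00 / 2.917046
PV = $17,140.63

PV = FV / (1 + r)^t = $17,140.63


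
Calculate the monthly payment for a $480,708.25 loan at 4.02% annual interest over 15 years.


Loan payment formula: PMT = PV × r / (1 − (1 + r)^(−n))
Monthly rate r = 0.0402/12 = 0.00335, n = 180 months
Denominator: 1 − (1 + 0.0402/12)^(−180) = 0.452281
PMT = $480,708.25 × (0.0402/12) / 0.452281
PMT = $3,560.56 per month

PMT = PV × r / (1-(1+r)^(-n)) = $3,560.56/month


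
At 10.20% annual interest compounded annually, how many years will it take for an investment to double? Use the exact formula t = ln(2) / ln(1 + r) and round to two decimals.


Doubling condition: (1 + r)^t = 2
Take ln of both sides: t × ln(1 + r) = ln(2)
t = ln(2) / ln(1 + r)
t = 0.693147 / 0.097127
t = 7.14

t = ln(2) / ln(1 + r) = 7.14 years


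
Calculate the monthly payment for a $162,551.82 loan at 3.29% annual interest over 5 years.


Loan payment formula: PMT = PV × r / (1 − (1 + r)^(−n))
Monthly rate r = 0.0329/12 ≈ 0.00274167, n = 60 months
Denominator: 1 − (1 + 0.0329/12)^(−60) = 0.151491
PMT = $162,551.82 × (0.0329/12) / 0.151491
PMT = $2,941.84 per month

PMT = PV × r / (1-(1+r)^(-n)) = $2,941.84/month


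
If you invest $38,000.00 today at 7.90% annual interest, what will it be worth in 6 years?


Future value formula: FV = PV × (1 + r)^t
FV = $38,000.00 × (1 + 0.079)^6
FV = $38,000.00 × 1.5780787
FV = $59,966.99

FV = PV × (1 + r)^t = $59,966.99


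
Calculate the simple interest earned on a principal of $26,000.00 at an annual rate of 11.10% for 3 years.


Simple interest formula: I = P × r × t
I = $26,000.00 × 0.111 × 3
I = $8,658.00

I = P × r × t = $8,658.00


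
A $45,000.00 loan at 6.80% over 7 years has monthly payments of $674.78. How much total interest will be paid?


Total paid over the life of the loan = PMT × n.
Total paid = $674.78 × 84 = $56,681.52
Total interest = total paid − principal = $56,681.52 − $45,000.00 = $11,681.52

Total interest = (PMT × n) - PV = $11,681.52


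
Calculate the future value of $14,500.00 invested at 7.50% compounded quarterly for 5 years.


Compound interest formula: A = P(1 + r/n)^(nt)
A = $14,500.00 × (1 + 0.075/4)^(4 × 5)
Growth factor: (1 + 0.075/4)^20 = 1.449948
A = $14,500.00 × 1.449948
A = $21,024.25

A = P(1 + r/n)^(nt) = $21,024.25


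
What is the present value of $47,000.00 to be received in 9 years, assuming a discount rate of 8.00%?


Present value formula: PV = FV / (1 + r)^t
PV = $47,000.00 / (1 + 0.08)^9
PV = $47,000.00 / 1.999005
PV = $23,511.70

PV = FV / (1 + r)^t = $23,511.70


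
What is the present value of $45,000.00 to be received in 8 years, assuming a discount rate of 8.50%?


Present value formula: PV = FV / (1 + r)^t
PV = $45,000.00 / (1 + 0.085)^8
PV = $45,000.00 / 1.920604
PV = $23,430.13

PV = FV / (1 + r)^t = $23,430.13


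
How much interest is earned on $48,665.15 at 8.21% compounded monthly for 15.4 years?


Compound interest earned = final amount − principal.
A = P(1 + r/n)^(nt) = $48,665.15 × (1 + 0.0821/12)^(12 × 15.4) = $171,571.09
Interest = A − P = $171,571.09 − $48,665.15 = $122,905.94

Interest = A - P = $122,905.94


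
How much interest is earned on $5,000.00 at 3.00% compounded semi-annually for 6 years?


Compound interest earned = final amount − principal.
A = P(1 + r/n)^(nt) = $5,000.00 × (1 + 0.03/2)^(2 × 6) = $5,978.09
Interest = A − P = $5,978.09 − $5,000.00 = $978.09

Interest = A - P = $978.09


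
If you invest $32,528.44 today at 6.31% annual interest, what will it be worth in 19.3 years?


Future value formula: FV = PV × (1 + r)^t
FV = $32,528.44 × (1 + 0.0631)^19.3
FV = $32,528.44 × 3.2574704
FV = $105,960.43

FV = PV × (1 + r)^t = $105,960.43


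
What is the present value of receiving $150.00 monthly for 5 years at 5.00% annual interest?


Present value of an ordinary annuity: PV = PMT × (1 − (1 + r)^(−n)) / r
Monthly rate r = 0.05/12 ≈ 0.00416667, n = 60
PV = $150.00 × (1 − (1 + 0.05/12)^(−60)) / (0.05/12)
PV = $150.00 × 52.990706
PV = $7,948.61

PV = PMT × (1-(1+r)^(-n))/r = $7,948.61


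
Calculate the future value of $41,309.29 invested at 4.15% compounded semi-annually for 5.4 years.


Compound interest formula: A = P(1 + r/n)^(nt)
A = $41,309.29 × (1 + 0.0415/2)^(2 × 5.4)
Growth factor: (1 + 0.0415/2)^10.8 = 1.24832997
A = $41,309.29 × 1.24832997
A = $51,567.62

A = P(1 + r/n)^(nt) = $51,567.62


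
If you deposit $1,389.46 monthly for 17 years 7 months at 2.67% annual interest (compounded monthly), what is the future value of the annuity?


Future value of an ordinary annuity: FV = PMT × ((1 + r)^n − 1) / r
Monthly rate r = 0.0267/12 = 0.002225, n = 211
FV = $1,389.46 × ((1 + 0.0267/12)^211 − 1) / (0.0267/12)
FV = $1,389.46 × 268.908156
FV = $373,637.13

FV = PMT × ((1+r)^n - 1)/r = $373,637.13


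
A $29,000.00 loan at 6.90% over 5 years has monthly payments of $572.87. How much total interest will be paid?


Total paid over the life of the loan = PMT × n.
Total paid = $572.87 × 60 = $34,372.20
Total interest = total paid − principal = $34,372.20 − $29,000.00 = $5,372.20

Total interest = (PMT × n) - PV = $5,372.20


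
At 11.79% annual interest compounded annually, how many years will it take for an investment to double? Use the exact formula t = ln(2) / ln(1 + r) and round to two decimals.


Doubling condition: (1 + r)^t = 2
Take ln of both sides: t × ln(1 + r) = ln(2)
t = ln(2) / ln(1 + r)
t = 0.693147 / 0.111452
t = 6.22

t = ln(2) / ln(1 + r) = 6.22 years


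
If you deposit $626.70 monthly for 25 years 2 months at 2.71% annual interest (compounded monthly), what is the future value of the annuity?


Future value of an ordinary annuity: FV = PMT × ((1 + r)^n − 1) / r
Monthly rate r = 0.0271/12 ≈ 0.00225833, n = 302
FV = $626.70 × ((1 + 0.0271/12)^302 − 1) / (0.0271/12)
FV = $626.70 × 432.328607
FV = $270,940.34

FV = PMT × ((1+r)^n - 1)/r = $270,940.34


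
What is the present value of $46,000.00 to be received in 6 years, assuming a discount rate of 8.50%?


Present value formula: PV = FV / (1 + r)^t
PV = $46,000.00 / (1 + 0.085)^6
PV = $46,000.00 / 1.631468
PV = $28,195.47

PV = FV / (1 + r)^t = $28,195.47


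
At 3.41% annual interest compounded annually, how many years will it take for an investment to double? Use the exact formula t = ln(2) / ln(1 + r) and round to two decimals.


Doubling condition: (1 + r)^t = 2
Take ln of both sides: t × ln(1 + r) = ln(2)
t = ln(2) / ln(1 + r)
t = 0.693147 / 0.033531
t = 20.67

t = ln(2) / ln(1 + r) = 20.67 years


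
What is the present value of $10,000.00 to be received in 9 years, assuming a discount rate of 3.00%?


Present value formula: PV = FV / (1 + r)^t
PV = $10,000.00 / (1 + 0.03)^9
PV = $10,000.00 / 1.304773
PV = $7,664.17

PV = FV / (1 + r)^t = $7,664.17


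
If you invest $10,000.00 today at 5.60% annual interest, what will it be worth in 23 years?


Future value formula: FV = PV × (1 + r)^t
FV = $10,000.00 × (1 + 0.056)^23
FV = $10,000.00 × 3.501629
FV = $35,016.29

FV = PV × (1 + r)^t = $35,016.29


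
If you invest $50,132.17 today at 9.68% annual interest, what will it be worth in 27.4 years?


Future value formula: FV = PV × (1 + r)^t
FV = $50,132.17 × (1 + 0.0968)^27.4
FV = $50,132.17 × 12.574534
FV = $630,388.68

FV = PV × (1 + r)^t = $630,388.68


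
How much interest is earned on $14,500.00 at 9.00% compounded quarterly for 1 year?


Compound interest earned = final amount − principal.
A = P(1 + r/n)^(nt) = $14,500.00 × (1 + 0.09/4)^(4 × 1) = $15,849.71
Interest = A − P = $15,849.71 − $14,500.00 = $1,349.71

Interest = A - P = $1,349.71


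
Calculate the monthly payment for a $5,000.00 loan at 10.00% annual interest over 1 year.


Loan payment formula: PMT = PV × r / (1 − (1 + r)^(−n))
Monthly rate r = 0.1/12 ≈ 0.00833333, n = 12 months
Denominator: 1 − (1 + 0.1/12)^(−12) = 0.094788
PMT = $5,000.00 × (0.1/12) / 0.094788
PMT = $439.58 per month

PMT = PV × r / (1-(1+r)^(-n)) = $439.58/month


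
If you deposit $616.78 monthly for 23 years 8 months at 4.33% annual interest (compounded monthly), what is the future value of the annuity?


Future value of an ordinary annuity: FV = PMT × ((1 + r)^n − 1) / r
Monthly rate r = 0.0433/12 ≈ 0.00360833, n = 284
FV = $616.78 × ((1 + 0.0433/12)^284 − 1) / (0.0433/12)
FV = $616.78 × 493.665753
FV = $304,483.16

FV = PMT × ((1+r)^n - 1)/r = $304,483.16


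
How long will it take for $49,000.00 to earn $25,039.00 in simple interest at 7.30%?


Rearrange the simple interest formula for t:
I = P × r × t  ⇒  t = I / (P × r)
t = $25,039.00 / ($49,000.00 × 0.073)
t = 7

t = I/(P×r) = 7 years


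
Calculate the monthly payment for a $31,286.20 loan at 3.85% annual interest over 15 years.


Loan payment formula: PMT = PV × r / (1 − (1 + r)^(−n))
Monthly rate r = 0.0385/12 ≈ 0.00320833, n = 180 months
Denominator: 1 − (1 + 0.0385/12)^(−180) = 0.438181
PMT = $31,286.20 × (0.0385/12) / 0.438181
PMT = $229.08 per month

PMT = PV × r / (1-(1+r)^(-n)) = $229.08/month


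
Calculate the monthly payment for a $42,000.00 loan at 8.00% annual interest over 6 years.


Loan payment formula: PMT = PV × r / (1 − (1 + r)^(−n))
Monthly rate r = 0.08/12 ≈ 0.00666667, n = 72 months
Denominator: 1 − (1 + 0.08/12)^(−72) = 0.380230
PMT = $42,000.00 × (0.08/12) / 0.380230
PMT = $736.40 per month

PMT = PV × r / (1-(1+r)^(-n)) = $736.40/month


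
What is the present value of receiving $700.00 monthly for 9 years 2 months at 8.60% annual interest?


Present value of an ordinary annuity: PV = PMT × (1 − (1 + r)^(−n)) / r
Monthly rate r = 0.086/12 ≈ 0.00716667, n = 110
PV = $700.00 × (1 − (1 + 0.086/12)^(−110)) / (0.086/12)
PV = $700.00 × 75.923481
PV = $53,146.44

PV = PMT × (1-(1+r)^(-n))/r = $53,146.44


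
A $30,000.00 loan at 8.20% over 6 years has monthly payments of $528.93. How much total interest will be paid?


Total paid over the life of the loan = PMT × n.
Total paid = $528.93 × 72 = $38,082.96
Total interest = total paid − principal = $38,082.96 − $30,000.00 = $8,082.96

Total interest = (PMT × n) - PV = $8,082.96


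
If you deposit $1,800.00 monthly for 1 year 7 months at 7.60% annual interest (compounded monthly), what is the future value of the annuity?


Future value of an ordinary annuity: FV = PMT × ((1 + r)^n − 1) / r
Monthly rate r = 0.076/12 ≈ 0.00633333, n = 19
FV = $1,800.00 × ((1 + 0.076/12)^19 − 1) / (0.076/12)
FV = $1,800.00 × 20.122871
FV = $36,221.17

FV = PMT × ((1+r)^n - 1)/r = $36,221.17


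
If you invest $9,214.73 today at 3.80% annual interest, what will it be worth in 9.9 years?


Future value formula: FV = PV × (1 + r)^t
FV = $9,214.73 × (1 + 0.038)^9.9
FV = $9,214.73 × 1.446618
FV = $13,330.19

FV = PV × (1 + r)^t = $13,330.19


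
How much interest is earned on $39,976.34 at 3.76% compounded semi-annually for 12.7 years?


Compound interest earned = final amount − principal.
A = P(1 + r/n)^(nt) = $39,976.34 × (1 + 0.0376/2)^(2 × 12.7) = $64,159.65
Interest = A − P = $64,159.65 − $39,976.34 = $24,183.31

Interest = A - P = $24,183.31


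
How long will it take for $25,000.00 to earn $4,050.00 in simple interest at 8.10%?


Rearrange the simple interest formula for t:
I = P × r × t  ⇒  t = I / (P × r)
t = $4,050.00 / ($25,000.00 × 0.081)
t = 2

t = I/(P×r) = 2 years


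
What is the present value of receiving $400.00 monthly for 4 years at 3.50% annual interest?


Present value of an ordinary annuity: PV = PMT × (1 − (1 + r)^(−n)) / r
Monthly rate r = 0.035/12 ≈ 0.00291667, n = 48
PV = $400.00 × (1 − (1 + 0.035/12)^(−48)) / (0.035/12)
PV = $400.00 × 44.730719
PV = $17,892.29

PV = PMT × (1-(1+r)^(-n))/r = $17,892.29


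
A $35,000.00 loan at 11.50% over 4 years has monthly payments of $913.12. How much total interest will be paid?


Total paid over the life of the loan = PMT × n.
Total paid = $913.12 × 48 = $43,829.76
Total interest = total paid − principal = $43,829.76 − $35,000.00 = $8,829.76

Total interest = (PMT × n) - PV = $8,829.76


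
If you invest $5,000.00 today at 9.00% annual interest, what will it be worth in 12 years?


Future value formula: FV = PV × (1 + r)^t
FV = $5,000.00 × (1 + 0.09)^12
FV = $5,000.00 × 2.8126648
FV = $14,063.32

FV = PV × (1 + r)^t = $14,063.32


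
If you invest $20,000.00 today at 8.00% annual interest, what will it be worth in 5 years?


Future value formula: FV = PV × (1 + r)^t
FV = $20,000.00 × (1 + 0.08)^5
FV = $20,000.00 × 1.469328
FV = $29,386.56

FV = PV × (1 + r)^t = $29,386.56


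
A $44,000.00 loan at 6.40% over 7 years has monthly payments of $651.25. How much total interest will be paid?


Total paid over the life of the loan = PMT × n.
Total paid = $651.25 × 84 = $54,705.00
Total interest = total paid − principal = $54,705.00 − $44,000.00 = $10,705.00

Total interest = (PMT × n) - PV = $10,705.00


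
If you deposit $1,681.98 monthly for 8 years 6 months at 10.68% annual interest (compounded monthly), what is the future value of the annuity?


Future value of an ordinary annuity: FV = PMT × ((1 + r)^n − 1) / r
Monthly rate r = 0.1068/12 = 0.0089, n = 102
FV = $1,681.98 × ((1 + 0.1068/12)^102 − 1) / (0.1068/12)
FV = $1,681.98 × 165.048104
FV = $277,607.61

FV = PMT × ((1+r)^n - 1)/r = $277,607.61


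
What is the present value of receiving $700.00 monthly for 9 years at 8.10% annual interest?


Present value of an ordinary annuity: PV = PMT × (1 − (1 + r)^(−n)) / r
Monthly rate r = 0.081/12 = 0.00675, n = 108
PV = $700.00 × (1 − (1 + 0.081/12)^(−108)) / (0.081/12)
PV = $700.00 × 76.507535
PV = $53,555.27

PV = PMT × (1-(1+r)^(-n))/r = $53,555.27


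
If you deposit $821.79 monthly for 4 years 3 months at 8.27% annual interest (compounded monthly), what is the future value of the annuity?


Future value of an ordinary annuity: FV = PMT × ((1 + r)^n − 1) / r
Monthly rate r = 0.0827/12 ≈ 0.00689167, n = 51
FV = $821.79 × ((1 + 0.0827/12)^51 − 1) / (0.0827/12)
FV = $821.79 × 60.863349
FV = $50,016.89

FV = PMT × ((1+r)^n - 1)/r = $50,016.89


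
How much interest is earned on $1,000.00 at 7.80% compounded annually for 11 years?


Compound interest earned = final amount − principal.
A = P(1 + r/n)^(nt) = $1,000.00 × (1 + 0.078/1)^(1 × 11) = $2,284.58
Interest = A − P = $2,284.58 − $1,000.00 = $1,284.58

Interest = A - P = $1,284.58


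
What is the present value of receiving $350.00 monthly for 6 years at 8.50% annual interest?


Present value of an ordinary annuity: PV = PMT × (1 − (1 + r)^(−n)) / r
Monthly rate r = 0.085/12 ≈ 0.00708333, n = 72
PV = $350.00 × (1 − (1 + 0.085/12)^(−72)) / (0.085/12)
PV = $350.00 × 56.248080
PV = $19,686.83

PV = PMT × (1-(1+r)^(-n))/r = $19,686.83


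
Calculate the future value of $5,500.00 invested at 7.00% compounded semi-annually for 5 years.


Compound interest formula: A = P(1 + r/n)^(nt)
A = $5,500.00 × (1 + 0.07/2)^(2 × 5)
Growth factor: (1 + 0.07/2)^10 = 1.410599
A = $5,500.00 × 1.410599
A = $7,758.29

A = P(1 + r/n)^(nt) = $7,758.29


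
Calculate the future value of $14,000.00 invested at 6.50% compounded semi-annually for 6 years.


Compound interest formula: A = P(1 + r/n)^(nt)
A = $14,000.00 × (1 + 0.065/2)^(2 × 6)
Growth factor: (1 + 0.065/2)^12 = 1.46784678
A = $14,000.00 × 1.46784678
A = $20,549.85

A = P(1 + r/n)^(nt) = $20,549.85


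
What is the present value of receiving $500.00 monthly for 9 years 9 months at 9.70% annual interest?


Present value of an ordinary annuity: PV = PMT × (1 − (1 + r)^(−n)) / r
Monthly rate r = 0.097/12 ≈ 0.00808333, n = 117
PV = $500.00 × (1 − (1 + 0.097/12)^(−117)) / (0.097/12)
PV = $500.00 × 75.480296
PV = $37,740.15

PV = PMT × (1-(1+r)^(-n))/r = $37,740.15


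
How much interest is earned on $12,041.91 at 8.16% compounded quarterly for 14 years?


Compound interest earned = final amount − principal.
A = P(1 + r/n)^(nt) = $12,041.91 × (1 + 0.0816/4)^(4 × 14) = $37,311.32
Interest = A − P = $37,311.32 − $12,041.91 = $25,269.41

Interest = A - P = $25,269.41


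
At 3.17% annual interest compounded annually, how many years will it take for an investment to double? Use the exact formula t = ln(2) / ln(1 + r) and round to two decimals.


Doubling condition: (1 + r)^t = 2
Take ln of both sides: t × ln(1 + r) = ln(2)
t = ln(2) / ln(1 + r)
t = 0.693147 / 0.031208
t = 22.21

t = ln(2) / ln(1 + r) = 22.21 years


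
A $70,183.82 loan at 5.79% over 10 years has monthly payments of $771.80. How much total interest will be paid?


Total paid over the life of the loan = PMT × n.
Total paid = $771.80 × 120 = $92,616.00
Total interest = total paid − principal = $92,616.00 − $70,183.82 = $22,432.18

Total interest = (PMT × n) - PV = $22,432.18


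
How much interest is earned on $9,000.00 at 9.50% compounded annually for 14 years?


Compound interest earned = final amount − principal.
A = P(1 + r/n)^(nt) = $9,000.00 × (1 + 0.095/1)^(1 × 14) = $32,065.66
Interest = A − P = $32,065.66 − $9,000.00 = $23,065.66

Interest = A - P = $23,065.66


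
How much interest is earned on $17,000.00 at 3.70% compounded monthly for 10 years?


Compound interest earned = final amount − principal.
A = P(1 + r/n)^(nt) = $17,000.00 × (1 + 0.037/12)^(12 × 10) = $24,597.48
Interest = A − P = $24,597.48 − $17,000.00 = $7,597.48

Interest = A - P = $7,597.48


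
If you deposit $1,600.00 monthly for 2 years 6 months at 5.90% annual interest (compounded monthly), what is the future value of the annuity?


Future value of an ordinary annuity: FV = PMT × ((1 + r)^n − 1) / r
Monthly rate r = 0.059/12 ≈ 0.00491667, n = 30
FV = $1,600.00 × ((1 + 0.059/12)^30 − 1) / (0.059/12)
FV = $1,600.00 × 32.240237
FV = $51,584.38

FV = PMT × ((1+r)^n - 1)/r = $51,584.38


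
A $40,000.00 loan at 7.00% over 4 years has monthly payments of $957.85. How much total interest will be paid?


Total paid over the life of the loan = PMT × n.
Total paid = $957.85 × 48 = $45,976.80
Total interest = total paid − principal = $45,976.80 − $40,000.00 = $5,976.80

Total interest = (PMT × n) - PV = $5,976.80


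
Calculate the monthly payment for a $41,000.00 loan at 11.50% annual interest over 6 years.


Loan payment formula: PMT = PV × r / (1 − (1 + r)^(−n))
Monthly rate r = 0.115/12 ≈ 0.00958333, n = 72 months
Denominator: 1 − (1 + 0.115/12)^(−72) = 0.496773
PMT = $41,000.00 × (0.115/12) / 0.496773
PMT = $790.94 per month

PMT = PV × r / (1-(1+r)^(-n)) = $790.94/month


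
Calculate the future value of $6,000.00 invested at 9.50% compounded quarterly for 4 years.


Compound interest formula: A = P(1 + r/n)^(nt)
A = $6,000.00 × (1 + 0.095/4)^(4 × 4)
Growth factor: (1 + 0.095/4)^16 = 1.455803
A = $6,000.00 × 1.455803
A = $8,734.82

A = P(1 + r/n)^(nt) = $8,734.82


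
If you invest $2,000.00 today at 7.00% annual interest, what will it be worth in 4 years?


Future value formula: FV = PV × (1 + r)^t
FV = $2,000.00 × (1 + 0.07)^4
FV = $2,000.00 × 1.310796
FV = $2,621.59

FV = PV × (1 + r)^t = $2,621.59


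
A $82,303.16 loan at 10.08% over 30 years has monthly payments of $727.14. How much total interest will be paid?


Total paid over the life of the loan = PMT × n.
Total paid = $727.14 × 360 = $261,770.40
Total interest = total paid − principal = $261,770.40 − $82,303.16 = $179,467.24

Total interest = (PMT × n) - PV = $179,467.24


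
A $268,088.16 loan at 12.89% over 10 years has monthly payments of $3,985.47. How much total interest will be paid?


Total paid over the life of the loan = PMT × n.
Total paid = $3,985.47 × 120 = $478,256.40
Total interest = total paid − principal = $478,256.40 − $268,088.16 = $210,168.24

Total interest = (PMT × n) - PV = $210,168.24


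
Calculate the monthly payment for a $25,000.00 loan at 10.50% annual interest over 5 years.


Loan payment formula: PMT = PV × r / (1 − (1 + r)^(−n))
Monthly rate r = 0.105/12 = 0.00875, n = 60 months
Denominator: 1 − (1 + 0.105/12)^(−60) = 0.407092
PMT = $25,000.00 × (0.105/12) / 0.407092
PMT = $537.35 per month

PMT = PV × r / (1-(1+r)^(-n)) = $537.35/month


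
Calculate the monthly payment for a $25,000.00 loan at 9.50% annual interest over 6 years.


Loan payment formula: PMT = PV × r / (1 − (1 + r)^(−n))
Monthly rate r = 0.095/12 ≈ 0.00791667, n = 72 months
Denominator: 1 − (1 + 0.095/12)^(−72) = 0.433204
PMT = $25,000.00 × (0.095/12) / 0.433204
PMT = $456.87 per month

PMT = PV × r / (1-(1+r)^(-n)) = $456.87/month


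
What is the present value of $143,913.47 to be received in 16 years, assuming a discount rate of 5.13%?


Present value formula: PV = FV / (1 + r)^t
PV = $143,913.47 / (1 + 0.0513)^16
PV = $143,913.47 / 2.2265202
PV = $64,636.05

PV = FV / (1 + r)^t = $64,636.05


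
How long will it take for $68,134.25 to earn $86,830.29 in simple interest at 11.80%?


Rearrange the simple interest formula for t:
I = P × r × t  ⇒  t = I / (P × r)
t = $86,830.29 / ($68,134.25 × 0.118)
t = 10.8

t = I/(P×r) = 10.8 years


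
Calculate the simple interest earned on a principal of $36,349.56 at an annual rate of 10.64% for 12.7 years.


Simple interest formula: I = P × r × t
I = $36,349.56 × 0.1064 × 12.7
I = $49,118.43

I = P × r × t = $49,118.43


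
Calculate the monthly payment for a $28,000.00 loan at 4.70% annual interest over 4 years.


Loan payment formula: PMT = PV × r / (1 − (1 + r)^(−n))
Monthly rate r = 0.047/12 ≈ 0.00391667, n = 48 months
Denominator: 1 − (1 + 0.047/12)^(−48) = 0.171081
PMT = $28,000.00 × (0.047/12) / 0.171081
PMT = $641.02 per month

PMT = PV × r / (1-(1+r)^(-n)) = $641.02/month


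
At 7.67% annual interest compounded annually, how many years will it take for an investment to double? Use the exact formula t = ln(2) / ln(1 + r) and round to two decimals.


Doubling condition: (1 + r)^t = 2
Take ln of both sides: t × ln(1 + r) = ln(2)
t = ln(2) / ln(1 + r)
t = 0.693147 / 0.073901
t = 9.38

t = ln(2) / ln(1 + r) = 9.38 years


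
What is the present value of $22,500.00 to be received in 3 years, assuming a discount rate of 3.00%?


Present value formula: PV = FV / (1 + r)^t
PV = $22,500.00 / (1 + 0.03)^3
PV = $22,500.00 / 1.092727
PV = $20,590.69

PV = FV / (1 + r)^t = $20,590.69
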